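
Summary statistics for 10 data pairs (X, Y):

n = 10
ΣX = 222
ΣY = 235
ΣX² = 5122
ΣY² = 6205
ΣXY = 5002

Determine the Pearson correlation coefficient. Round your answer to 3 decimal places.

-0.591

r = (nΣXY − ΣXΣY) / √[(nΣX² − (ΣX)²)(nΣY² − (ΣY)²)]
Numerator: 10×5002 − 222×235 = -2150
Denominator: √[(51220 − 49284)(62050 − 55225)] = √[1936 × 6825] = 3634.9966
r = -2150 / 3634.9966 ≈ -0.591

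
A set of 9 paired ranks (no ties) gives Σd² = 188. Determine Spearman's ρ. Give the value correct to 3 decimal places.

-0.567

ρ = 1 − 6Σd² / [n(n²−1)] = 1 − 6×188 / (9×80)
  = 1 − 1128/720 = 1 − 1.5667 ≈ -0.567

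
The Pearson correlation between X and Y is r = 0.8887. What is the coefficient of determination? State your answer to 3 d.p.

0.790

r² = (0.8887)² = 0.790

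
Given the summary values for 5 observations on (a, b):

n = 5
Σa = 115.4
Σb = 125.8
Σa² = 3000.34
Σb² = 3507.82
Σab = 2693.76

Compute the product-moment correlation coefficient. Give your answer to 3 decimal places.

-0.617

r = (nΣab − ΣaΣb) / √[(nΣa² − (Σa)²)(nΣb² − (Σb)²)]
Numerator: 5×2693.76 − 115.4×125.8 = -1048.52
Denominator: √[(15001.7 − 13317.16)(17539.1 − 15825.64)] = √[1684.54 × 1713.46] = 1698.9385
r = -1048.52 / 1698.9385 ≈ -0.617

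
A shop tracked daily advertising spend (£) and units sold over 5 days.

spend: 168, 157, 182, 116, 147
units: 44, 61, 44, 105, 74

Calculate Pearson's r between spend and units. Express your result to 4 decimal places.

-0.9794

n = 5, Σx = 770, Σy = 328, Σx² = 121062, Σy² = 24094, Σxy = 48035
nΣxy − ΣxΣy = 240175 − 252560 = -12385
nΣx² − (Σx)² = 605310 − 592900 = 12410; nΣy² − (Σy)² = 120470 − 107584 = 12886
r = -12385 / √(12410 × 12886) = -12385 / 12645.7606 ≈ -0.9794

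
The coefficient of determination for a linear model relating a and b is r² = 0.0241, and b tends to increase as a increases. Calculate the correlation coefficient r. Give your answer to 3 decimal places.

0.155

|r| = √0.0241 = 0.155
The association is positive, so r = 0.155.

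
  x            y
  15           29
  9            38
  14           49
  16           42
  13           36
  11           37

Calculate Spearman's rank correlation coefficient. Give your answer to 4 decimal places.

Rank x: 5, 1, 4, 6, 3, 2
Rank y: 1, 4, 6, 5, 2, 3
d = rank(x) − rank(y): 4, -3, -2, 1, 1, -1; Σd² = 32
ρ = 1 − 6Σd² / [n(n²−1)] = 1 − 6×32 / (6×35) = 1 − 192/210 ≈ 0.0857

0.0857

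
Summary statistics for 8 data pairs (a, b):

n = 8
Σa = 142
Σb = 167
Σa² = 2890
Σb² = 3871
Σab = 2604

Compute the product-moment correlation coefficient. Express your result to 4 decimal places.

r = (nΣab − ΣaΣb) / √[(nΣa² − (Σa)²)(nΣb² − (Σb)²)]
Numerator: 8×2604 − 142×167 = -2882
Denominator: √[(23120 − 20164)(30968 − 27889)] = √[2956 × 3079] = 3016.8732
r = -2882 / 3016.8732 ≈ -0.9553

-0.9553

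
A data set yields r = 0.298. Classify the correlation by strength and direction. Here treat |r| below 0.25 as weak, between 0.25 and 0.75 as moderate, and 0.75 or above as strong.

r = 0.298 > 0 so the relationship is positive.
|r| = 0.298, which falls in the moderate range.

moderate positive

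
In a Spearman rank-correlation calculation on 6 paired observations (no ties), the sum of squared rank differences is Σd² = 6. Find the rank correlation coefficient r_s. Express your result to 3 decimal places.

ρ = 1 − 6Σd² / [n(n²−1)] = 1 − 6×6 / (6×35)
  = 1 − 36/210 = 1 − 0.1714 ≈ 0.829

0.829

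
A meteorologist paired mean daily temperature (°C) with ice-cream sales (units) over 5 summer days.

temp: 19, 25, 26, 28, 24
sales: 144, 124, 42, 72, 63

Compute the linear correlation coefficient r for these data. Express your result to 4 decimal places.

n = 5, Σx = 122, Σy = 445, Σx² = 3022, Σy² = 47029, Σxy = 10456
nΣxy − ΣxΣy = 52280 − 54290 = -2010
nΣx² − (Σx)² = 15110 − 14884 = 226; nΣy² − (Σy)² = 235145 − 198025 = 37120
r = -2010 / √(226 × 37120) = -2010 / 2896.3978 ≈ -0.6940

-0.6940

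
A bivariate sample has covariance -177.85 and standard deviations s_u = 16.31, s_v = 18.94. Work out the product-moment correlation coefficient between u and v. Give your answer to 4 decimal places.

r = Cov(u,v) / (s_u · s_v) = -177.85 / (16.31 × 18.94)
  = -177.85 / 308.9114 ≈ -0.5757

-0.5757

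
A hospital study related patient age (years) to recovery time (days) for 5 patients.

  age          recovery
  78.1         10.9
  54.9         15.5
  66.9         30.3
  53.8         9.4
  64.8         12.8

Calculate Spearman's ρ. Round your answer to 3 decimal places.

0.300

Rank age: 5, 2, 4, 1, 3
Rank recovery: 2, 4, 5, 1, 3
d = rank(age) − rank(recovery): 3, -2, -1, 0, 0; Σd² = 14
ρ = 1 − 6Σd² / [n(n²−1)] = 1 − 6×14 / (5×24) = 1 − 84/120 ≈ 0.300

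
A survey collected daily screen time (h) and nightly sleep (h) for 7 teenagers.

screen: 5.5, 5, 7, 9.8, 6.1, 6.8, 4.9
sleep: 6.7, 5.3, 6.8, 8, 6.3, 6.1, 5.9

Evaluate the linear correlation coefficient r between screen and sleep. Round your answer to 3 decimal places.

0.878

n = 7, Σx = 45.1, Σy = 45.1, Σx² = 307.75, Σy² = 294.93, Σxy = 298.17
nΣxy − ΣxΣy = 2087.19 − 2034.01 = 53.18
nΣx² − (Σx)² = 2154.25 − 2034.01 = 120.24; nΣy² − (Σy)² = 2064.51 − 2034.01 = 30.5
r = 53.18 / √(120.24 × 30.5) = 53.18 / 60.5584 ≈ 0.878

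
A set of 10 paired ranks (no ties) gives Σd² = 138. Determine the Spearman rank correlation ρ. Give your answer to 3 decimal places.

0.164

ρ = 1 − 6Σd² / [n(n²−1)] = 1 − 6×138 / (10×99)
  = 1 − 828/990 = 1 − 0.8364 ≈ 0.164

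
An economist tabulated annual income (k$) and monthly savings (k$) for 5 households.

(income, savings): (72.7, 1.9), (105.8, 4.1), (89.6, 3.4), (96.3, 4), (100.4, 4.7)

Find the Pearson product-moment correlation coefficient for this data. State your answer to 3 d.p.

n = 5, Σx = 464.8, Σy = 18.1, Σx² = 43860.94, Σy² = 70.07, Σxy = 1733.63
nΣxy − ΣxΣy = 8668.15 − 8412.88 = 255.27
nΣx² − (Σx)² = 219304.7 − 216039.04 = 3265.66; nΣy² − (Σy)² = 350.35 − 327.61 = 22.74
r = 255.27 / √(3265.66 × 22.74) = 255.27 / 272.5089 ≈ 0.937

0.937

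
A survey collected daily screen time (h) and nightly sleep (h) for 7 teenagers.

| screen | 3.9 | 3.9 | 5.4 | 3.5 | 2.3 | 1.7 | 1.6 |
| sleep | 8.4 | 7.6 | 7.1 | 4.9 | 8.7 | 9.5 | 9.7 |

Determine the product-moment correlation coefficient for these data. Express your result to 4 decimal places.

-0.6196

n = 7, Σx = 22.3, Σy = 55.9, Σx² = 82.57, Σy² = 462.77, Σxy = 169.57
nΣxy − ΣxΣy = 1186.99 − 1246.57 = -59.58
nΣx² − (Σx)² = 577.99 − 497.29 = 80.7; nΣy² − (Σy)² = 3239.39 − 3124.81 = 114.58
r = -59.58 / √(80.7 × 114.58) = -59.58 / 96.1593 ≈ -0.6196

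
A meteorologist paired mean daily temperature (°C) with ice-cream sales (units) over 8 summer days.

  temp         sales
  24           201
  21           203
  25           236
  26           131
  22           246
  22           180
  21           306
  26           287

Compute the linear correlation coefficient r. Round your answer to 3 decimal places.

n = 8, Σx = 187, Σy = 1790, Σx² = 4403, Σy² = 423388, Σxy = 41653
nΣxy − ΣxΣy = 333224 − 334730 = -1506
nΣx² − (Σx)² = 35224 − 34969 = 255; nΣy² − (Σy)² = 3387104 − 3204100 = 183004
r = -1506 / √(255 × 183004) = -1506 / 6831.2532 ≈ -0.220

-0.220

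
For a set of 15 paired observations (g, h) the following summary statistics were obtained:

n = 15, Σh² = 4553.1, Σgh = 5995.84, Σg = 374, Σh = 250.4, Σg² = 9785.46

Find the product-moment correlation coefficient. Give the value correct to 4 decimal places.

-0.5971

r = (nΣgh − ΣgΣh) / √[(nΣg² − (Σg)²)(nΣh² − (Σh)²)]
Numerator: 15×5995.84 − 374×250.4 = -3712
Denominator: √[(146781.9 − 139876)(68296.5 − 62700.16)] = √[6905.9 × 5596.34] = 6216.7326
r = -3712 / 6216.7326 ≈ -0.5971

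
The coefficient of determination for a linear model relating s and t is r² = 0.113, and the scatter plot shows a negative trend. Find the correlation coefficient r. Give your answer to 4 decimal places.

|r| = √0.113 = 0.3362
The association is negative, so r = −0.3362.

-0.3362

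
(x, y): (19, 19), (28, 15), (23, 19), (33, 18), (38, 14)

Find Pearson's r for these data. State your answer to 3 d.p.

n = 5, Σx = 141, Σy = 85, Σx² = 4207, Σy² = 1467, Σxy = 2344
nΣxy − ΣxΣy = 11720 − 11985 = -265
nΣx² − (Σx)² = 21035 − 19881 = 1154; nΣy² − (Σy)² = 7335 − 7225 = 110
r = -265 / √(1154 × 110) = -265 / 356.2864 ≈ -0.744

-0.744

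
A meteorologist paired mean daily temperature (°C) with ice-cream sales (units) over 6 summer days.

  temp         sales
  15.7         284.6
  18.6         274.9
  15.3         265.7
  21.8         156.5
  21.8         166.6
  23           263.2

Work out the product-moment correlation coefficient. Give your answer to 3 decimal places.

n = 6, Σx = 116.2, Σy = 1411.5, Σx² = 2306.02, Σy² = 348685.71, Σxy = 26743.75
nΣxy − ΣxΣy = 160462.5 − 164016.3 = -3553.8
nΣx² − (Σx)² = 13836.12 − 13502.44 = 333.68; nΣy² − (Σy)² = 2092114.26 − 1992332.25 = 99782.01
r = -3553.8 / √(333.68 × 99782.01) = -3553.8 / 5770.2046 ≈ -0.616

-0.616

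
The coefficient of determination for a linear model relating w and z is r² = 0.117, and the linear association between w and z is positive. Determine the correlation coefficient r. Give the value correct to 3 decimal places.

0.342

|r| = √0.117 = 0.342
The association is positive, so r = 0.342.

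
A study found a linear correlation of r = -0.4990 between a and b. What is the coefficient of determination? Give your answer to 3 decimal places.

r² = (-0.4990)² = 0.249

0.249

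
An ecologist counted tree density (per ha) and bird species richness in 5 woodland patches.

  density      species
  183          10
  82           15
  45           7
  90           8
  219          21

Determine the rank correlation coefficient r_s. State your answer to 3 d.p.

Rank density: 4, 2, 1, 3, 5
Rank species: 3, 4, 1, 2, 5
d = rank(density) − rank(species): 1, -2, 0, 1, 0; Σd² = 6
ρ = 1 − 6Σd² / [n(n²−1)] = 1 − 6×6 / (5×24) = 1 − 36/120 ≈ 0.700

0.700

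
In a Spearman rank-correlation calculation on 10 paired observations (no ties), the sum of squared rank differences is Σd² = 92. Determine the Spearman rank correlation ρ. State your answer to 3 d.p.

ρ = 1 − 6Σd² / [n(n²−1)] = 1 − 6×92 / (10×99)
  = 1 − 552/990 = 1 − 0.5576 ≈ 0.442

0.442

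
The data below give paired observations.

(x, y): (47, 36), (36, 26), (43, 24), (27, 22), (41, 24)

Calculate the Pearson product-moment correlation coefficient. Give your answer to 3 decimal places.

n = 5, Σx = 194, Σy = 132, Σx² = 7764, Σy² = 3608, Σxy = 5238
nΣxy − ΣxΣy = 26190 − 25608 = 582
nΣx² − (Σx)² = 38820 − 37636 = 1184; nΣy² − (Σy)² = 18040 − 17424 = 616
r = 582 / √(1184 × 616) = 582 / 854.0164 ≈ 0.681

0.681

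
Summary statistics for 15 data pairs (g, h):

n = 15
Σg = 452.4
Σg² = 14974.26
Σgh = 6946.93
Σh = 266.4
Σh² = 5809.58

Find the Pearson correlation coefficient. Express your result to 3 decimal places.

r = (nΣgh − ΣgΣh) / √[(nΣg² − (Σg)²)(nΣh² − (Σh)²)]
Numerator: 15×6946.93 − 452.4×266.4 = -16315.41
Denominator: √[(224613.9 − 204665.76)(87143.7 − 70968.96)] = √[19948.14 × 16174.74] = 17962.6273
r = -16315.41 / 17962.6273 ≈ -0.908

-0.908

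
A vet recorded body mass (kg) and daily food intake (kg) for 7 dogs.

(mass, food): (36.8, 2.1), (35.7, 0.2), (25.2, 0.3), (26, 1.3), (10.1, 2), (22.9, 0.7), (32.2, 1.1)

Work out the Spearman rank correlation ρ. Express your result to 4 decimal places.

0.0357

Rank mass: 7, 6, 3, 4, 1, 2, 5
Rank food: 7, 1, 2, 5, 6, 3, 4
d = rank(mass) − rank(food): 0, 5, 1, -1, -5, -1, 1; Σd² = 54
ρ = 1 − 6Σd² / [n(n²−1)] = 1 − 6×54 / (7×48) = 1 − 324/336 ≈ 0.0357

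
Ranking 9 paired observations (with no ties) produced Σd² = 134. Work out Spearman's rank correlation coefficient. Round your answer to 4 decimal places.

ρ = 1 − 6Σd² / [n(n²−1)] = 1 − 6×134 / (9×80)
  = 1 − 804/720 = 1 − 1.11667 ≈ -0.1167

-0.1167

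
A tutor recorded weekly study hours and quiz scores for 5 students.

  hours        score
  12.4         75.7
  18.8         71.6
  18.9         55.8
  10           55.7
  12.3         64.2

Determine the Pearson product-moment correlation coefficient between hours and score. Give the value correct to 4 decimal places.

n = 5, Σx = 72.4, Σy = 323, Σx² = 1115.7, Σy² = 21194.82, Σxy = 4686.04
nΣxy − ΣxΣy = 23430.2 − 23385.2 = 45
nΣx² − (Σx)² = 5578.5 − 5241.76 = 336.74; nΣy² − (Σy)² = 105974.1 − 104329 = 1645.1
r = 45 / √(336.74 × 1645.1) = 45 / 744.2923 ≈ 0.0605

0.0605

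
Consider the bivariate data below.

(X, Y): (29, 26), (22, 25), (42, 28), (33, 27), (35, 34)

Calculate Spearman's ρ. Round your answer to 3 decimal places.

0.900

Rank X: 2, 1, 5, 3, 4
Rank Y: 2, 1, 4, 3, 5
d = rank(X) − rank(Y): 0, 0, 1, 0, -1; Σd² = 2
ρ = 1 − 6Σd² / [n(n²−1)] = 1 − 6×2 / (5×24) = 1 − 12/120 ≈ 0.900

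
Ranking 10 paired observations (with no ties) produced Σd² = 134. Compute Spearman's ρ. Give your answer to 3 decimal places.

ρ = 1 − 6Σd² / [n(n²−1)] = 1 − 6×134 / (10×99)
  = 1 − 804/990 = 1 − 0.8121 ≈ 0.188

0.188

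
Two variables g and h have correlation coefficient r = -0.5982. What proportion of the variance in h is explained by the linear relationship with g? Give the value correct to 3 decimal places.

0.358

r² = (-0.5982)² = 0.358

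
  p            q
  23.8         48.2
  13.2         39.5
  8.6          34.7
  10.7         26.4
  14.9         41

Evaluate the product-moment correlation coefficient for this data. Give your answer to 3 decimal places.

n = 5, Σp = 71.2, Σq = 189.8, Σp² = 1151.14, Σq² = 7465.54, Σpq = 2860.36
nΣpq − ΣpΣq = 14301.8 − 13513.76 = 788.04
nΣp² − (Σp)² = 5755.7 − 5069.44 = 686.26; nΣq² − (Σq)² = 37327.7 − 36024.04 = 1303.66
r = 788.04 / √(686.26 × 1303.66) = 788.04 / 945.8592 ≈ 0.833

0.833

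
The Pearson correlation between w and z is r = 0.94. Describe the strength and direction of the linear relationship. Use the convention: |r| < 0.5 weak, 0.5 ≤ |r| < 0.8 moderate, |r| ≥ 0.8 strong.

r = 0.94 > 0 so the relationship is positive.
|r| = 0.94, which falls in the strong range.

strong positive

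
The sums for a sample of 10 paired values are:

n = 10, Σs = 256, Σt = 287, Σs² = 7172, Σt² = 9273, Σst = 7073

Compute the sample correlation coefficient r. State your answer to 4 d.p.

r = (nΣst − ΣsΣt) / √[(nΣs² − (Σs)²)(nΣt² − (Σt)²)]
Numerator: 10×7073 − 256×287 = -2742
Denominator: √[(71720 − 65536)(92730 − 82369)] = √[6184 × 10361] = 8004.5252
r = -2742 / 8004.5252 ≈ -0.3426

-0.3426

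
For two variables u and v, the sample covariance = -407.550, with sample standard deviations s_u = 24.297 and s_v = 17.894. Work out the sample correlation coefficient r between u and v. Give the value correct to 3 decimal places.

-0.937

r = Cov(u,v) / (s_u · s_v) = -407.550 / (24.297 × 17.894)
  = -407.550 / 434.7705 ≈ -0.937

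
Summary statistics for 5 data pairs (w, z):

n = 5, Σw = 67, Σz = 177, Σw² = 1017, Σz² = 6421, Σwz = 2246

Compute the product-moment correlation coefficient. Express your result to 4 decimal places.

-0.9249

r = (nΣwz − ΣwΣz) / √[(nΣw² − (Σw)²)(nΣz² − (Σz)²)]
Numerator: 5×2246 − 67×177 = -629
Denominator: √[(5085 − 4489)(32105 − 31329)] = √[596 × 776] = 680.0706
r = -629 / 680.0706 ≈ -0.9249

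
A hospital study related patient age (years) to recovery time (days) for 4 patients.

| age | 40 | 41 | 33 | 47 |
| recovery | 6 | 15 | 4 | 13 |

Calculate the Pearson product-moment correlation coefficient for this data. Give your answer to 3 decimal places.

0.748

n = 4, Σx = 161, Σy = 38, Σx² = 6579, Σy² = 446, Σxy = 1598
nΣxy − ΣxΣy = 6392 − 6118 = 274
nΣx² − (Σx)² = 26316 − 25921 = 395; nΣy² − (Σy)² = 1784 − 1444 = 340
r = 274 / √(395 × 340) = 274 / 366.4696 ≈ 0.748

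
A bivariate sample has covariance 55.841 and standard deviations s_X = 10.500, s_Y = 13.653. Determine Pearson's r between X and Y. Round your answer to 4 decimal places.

r = Cov(X,Y) / (s_X · s_Y) = 55.841 / (10.500 × 13.653)
  = 55.841 / 143.3565 ≈ 0.3895

0.3895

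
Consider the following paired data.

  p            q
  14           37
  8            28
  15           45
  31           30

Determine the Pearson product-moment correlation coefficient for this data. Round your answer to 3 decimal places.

-0.145

n = 4, Σp = 68, Σq = 140, Σp² = 1446, Σq² = 5078, Σpq = 2347
nΣpq − ΣpΣq = 9388 − 9520 = -132
nΣp² − (Σp)² = 5784 − 4624 = 1160; nΣq² − (Σq)² = 20312 − 19600 = 712
r = -132 / √(1160 × 712) = -132 / 908.8014 ≈ -0.145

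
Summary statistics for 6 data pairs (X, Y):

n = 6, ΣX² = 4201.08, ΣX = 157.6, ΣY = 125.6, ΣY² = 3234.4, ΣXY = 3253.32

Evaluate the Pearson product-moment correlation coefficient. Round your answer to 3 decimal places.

r = (nΣXY − ΣXΣY) / √[(nΣX² − (ΣX)²)(nΣY² − (ΣY)²)]
Numerator: 6×3253.32 − 157.6×125.6 = -274.64
Denominator: √[(25206.48 − 24837.76)(19406.4 − 15775.36)] = √[368.72 × 3631.04] = 1157.0813
r = -274.64 / 1157.0813 ≈ -0.237

-0.237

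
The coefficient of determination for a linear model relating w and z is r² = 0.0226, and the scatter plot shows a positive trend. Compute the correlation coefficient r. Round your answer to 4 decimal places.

|r| = √0.0226 = 0.1503
The association is positive, so r = 0.1503.

0.1503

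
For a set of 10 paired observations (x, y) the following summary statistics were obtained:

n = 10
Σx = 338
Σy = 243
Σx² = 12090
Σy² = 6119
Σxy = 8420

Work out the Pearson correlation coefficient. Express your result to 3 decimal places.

0.547

r = (nΣxy − ΣxΣy) / √[(nΣx² − (Σx)²)(nΣy² − (Σy)²)]
Numerator: 10×8420 − 338×243 = 2066
Denominator: √[(120900 − 114244)(61190 − 59049)] = √[6656 × 2141] = 3774.9829
r = 2066 / 3774.9829 ≈ 0.547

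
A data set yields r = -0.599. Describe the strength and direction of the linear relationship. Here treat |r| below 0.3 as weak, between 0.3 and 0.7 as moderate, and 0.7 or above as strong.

moderate negative

r = -0.599 < 0 so the relationship is negative.
|r| = 0.599, which falls in the moderate range.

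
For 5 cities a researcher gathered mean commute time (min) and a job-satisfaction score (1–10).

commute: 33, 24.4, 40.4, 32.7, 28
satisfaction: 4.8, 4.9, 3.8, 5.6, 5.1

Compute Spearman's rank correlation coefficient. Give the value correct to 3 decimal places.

-0.600

Rank commute: 4, 1, 5, 3, 2
Rank satisfaction: 2, 3, 1, 5, 4
d = rank(commute) − rank(satisfaction): 2, -2, 4, -2, -2; Σd² = 32
ρ = 1 − 6Σd² / [n(n²−1)] = 1 − 6×32 / (5×24) = 1 − 192/120 ≈ -0.600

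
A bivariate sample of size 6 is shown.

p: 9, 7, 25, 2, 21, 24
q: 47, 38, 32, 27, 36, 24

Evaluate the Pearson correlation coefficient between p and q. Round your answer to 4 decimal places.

n = 6, Σp = 88, Σq = 204, Σp² = 1776, Σq² = 7278, Σpq = 2875
nΣpq − ΣpΣq = 17250 − 17952 = -702
nΣp² − (Σp)² = 10656 − 7744 = 2912; nΣq² − (Σq)² = 43668 − 41616 = 2052
r = -702 / √(2912 × 2052) = -702 / 2444.4680 ≈ -0.2872

-0.2872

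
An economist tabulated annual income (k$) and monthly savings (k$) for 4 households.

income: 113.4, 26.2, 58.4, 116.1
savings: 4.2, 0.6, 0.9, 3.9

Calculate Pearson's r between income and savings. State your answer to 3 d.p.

0.967

n = 4, Σx = 314.1, Σy = 9.6, Σx² = 30435.77, Σy² = 34.02, Σxy = 997.35
nΣxy − ΣxΣy = 3989.4 − 3015.36 = 974.04
nΣx² − (Σx)² = 121743.08 − 98658.81 = 23084.27; nΣy² − (Σy)² = 136.08 − 92.16 = 43.92
r = 974.04 / √(23084.27 × 43.92) = 974.04 / 1006.9067 ≈ 0.967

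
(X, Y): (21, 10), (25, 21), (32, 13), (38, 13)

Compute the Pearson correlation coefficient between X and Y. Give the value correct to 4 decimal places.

-0.0751

n = 4, ΣX = 116, ΣY = 57, ΣX² = 3534, ΣY² = 879, ΣXY = 1645
nΣXY − ΣXΣY = 6580 − 6612 = -32
nΣX² − (ΣX)² = 14136 − 13456 = 680; nΣY² − (ΣY)² = 3516 − 3249 = 267
r = -32 / √(680 × 267) = -32 / 426.0986 ≈ -0.0751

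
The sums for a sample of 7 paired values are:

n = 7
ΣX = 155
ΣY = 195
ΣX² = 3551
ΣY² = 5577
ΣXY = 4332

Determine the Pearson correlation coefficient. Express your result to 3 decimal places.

0.108

r = (nΣXY − ΣXΣY) / √[(nΣX² − (ΣX)²)(nΣY² − (ΣY)²)]
Numerator: 7×4332 − 155×195 = 99
Denominator: √[(24857 − 24025)(39039 − 38025)] = √[832 × 1014] = 918.5031
r = 99 / 918.5031 ≈ 0.108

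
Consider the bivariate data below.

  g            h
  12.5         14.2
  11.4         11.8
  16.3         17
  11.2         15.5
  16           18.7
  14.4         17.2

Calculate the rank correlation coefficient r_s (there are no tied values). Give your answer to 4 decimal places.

0.6571

Rank g: 3, 2, 6, 1, 5, 4
Rank h: 2, 1, 4, 3, 6, 5
d = rank(g) − rank(h): 1, 1, 2, -2, -1, -1; Σd² = 12
ρ = 1 − 6Σd² / [n(n²−1)] = 1 − 6×12 / (6×35) = 1 − 72/210 ≈ 0.6571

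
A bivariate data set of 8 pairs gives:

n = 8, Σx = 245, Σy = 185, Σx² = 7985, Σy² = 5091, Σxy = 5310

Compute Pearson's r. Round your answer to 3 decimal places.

r = (nΣxy − ΣxΣy) / √[(nΣx² − (Σx)²)(nΣy² − (Σy)²)]
Numerator: 8×5310 − 245×185 = -2845
Denominator: √[(63880 − 60025)(40728 − 34225)] = √[3855 × 6503] = 5006.9017
r = -2845 / 5006.9017 ≈ -0.568

-0.568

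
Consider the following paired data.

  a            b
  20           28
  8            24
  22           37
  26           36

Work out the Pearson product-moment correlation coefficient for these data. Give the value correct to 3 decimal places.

0.869

n = 4, Σa = 76, Σb = 125, Σa² = 1624, Σb² = 4025, Σab = 2502
nΣab − ΣaΣb = 10008 − 9500 = 508
nΣa² − (Σa)² = 6496 − 5776 = 720; nΣb² − (Σb)² = 16100 − 15625 = 475
r = 508 / √(720 × 475) = 508 / 584.8077 ≈ 0.869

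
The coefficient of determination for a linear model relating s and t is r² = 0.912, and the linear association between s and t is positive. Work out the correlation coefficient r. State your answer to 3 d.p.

|r| = √0.912 = 0.955
The association is positive, so r = 0.955.

0.955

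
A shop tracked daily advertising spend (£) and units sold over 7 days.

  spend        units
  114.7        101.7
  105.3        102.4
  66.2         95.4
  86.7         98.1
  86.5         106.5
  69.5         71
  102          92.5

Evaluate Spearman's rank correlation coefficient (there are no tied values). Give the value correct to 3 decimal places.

0.393

Rank spend: 7, 6, 1, 4, 3, 2, 5
Rank units: 5, 6, 3, 4, 7, 1, 2
d = rank(spend) − rank(units): 2, 0, -2, 0, -4, 1, 3; Σd² = 34
ρ = 1 − 6Σd² / [n(n²−1)] = 1 − 6×34 / (7×48) = 1 − 204/336 ≈ 0.393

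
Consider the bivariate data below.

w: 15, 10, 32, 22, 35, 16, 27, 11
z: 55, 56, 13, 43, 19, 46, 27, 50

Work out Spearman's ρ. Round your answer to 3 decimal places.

Rank w: 3, 1, 7, 5, 8, 4, 6, 2
Rank z: 7, 8, 1, 4, 2, 5, 3, 6
d = rank(w) − rank(z): -4, -7, 6, 1, 6, -1, 3, -4; Σd² = 164
ρ = 1 − 6Σd² / [n(n²−1)] = 1 − 6×164 / (8×63) = 1 − 984/504 ≈ -0.952

-0.952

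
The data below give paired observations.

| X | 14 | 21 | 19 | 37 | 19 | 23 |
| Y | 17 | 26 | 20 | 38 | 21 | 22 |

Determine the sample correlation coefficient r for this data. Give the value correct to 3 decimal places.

n = 6, ΣX = 133, ΣY = 144, ΣX² = 3257, ΣY² = 3734, ΣXY = 3475
nΣXY − ΣXΣY = 20850 − 19152 = 1698
nΣX² − (ΣX)² = 19542 − 17689 = 1853; nΣY² − (ΣY)² = 22404 − 20736 = 1668
r = 1698 / √(1853 × 1668) = 1698 / 1758.0683 ≈ 0.966

0.966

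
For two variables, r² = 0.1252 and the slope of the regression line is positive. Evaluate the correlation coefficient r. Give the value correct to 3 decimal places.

0.354

|r| = √0.1252 = 0.354
The association is positive, so r = 0.354.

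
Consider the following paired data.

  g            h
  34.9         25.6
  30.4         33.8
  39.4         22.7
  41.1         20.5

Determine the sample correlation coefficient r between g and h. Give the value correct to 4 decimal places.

n = 4, Σg = 145.8, Σh = 102.6, Σg² = 5383.74, Σh² = 2733.34, Σgh = 3657.89
nΣgh − ΣgΣh = 14631.56 − 14959.08 = -327.52
nΣg² − (Σg)² = 21534.96 − 21257.64 = 277.32; nΣh² − (Σh)² = 10933.36 − 10526.76 = 406.6
r = -327.52 / √(277.32 × 406.6) = -327.52 / 335.7950 ≈ -0.9754

-0.9754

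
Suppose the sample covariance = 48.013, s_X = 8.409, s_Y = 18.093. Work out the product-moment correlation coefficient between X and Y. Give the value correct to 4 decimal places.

r = Cov(X,Y) / (s_X · s_Y) = 48.013 / (8.409 × 18.093)
  = 48.013 / 152.1440 ≈ 0.3156

0.3156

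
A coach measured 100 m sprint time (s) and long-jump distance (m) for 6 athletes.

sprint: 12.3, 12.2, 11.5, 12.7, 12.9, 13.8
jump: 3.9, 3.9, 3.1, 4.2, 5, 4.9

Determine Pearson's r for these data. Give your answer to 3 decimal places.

0.909

n = 6, Σx = 75.4, Σy = 25, Σx² = 950.52, Σy² = 106.68, Σxy = 316.66
nΣxy − ΣxΣy = 1899.96 − 1885 = 14.96
nΣx² − (Σx)² = 5703.12 − 5685.16 = 17.96; nΣy² − (Σy)² = 640.08 − 625 = 15.08
r = 14.96 / √(17.96 × 15.08) = 14.96 / 16.4571 ≈ 0.909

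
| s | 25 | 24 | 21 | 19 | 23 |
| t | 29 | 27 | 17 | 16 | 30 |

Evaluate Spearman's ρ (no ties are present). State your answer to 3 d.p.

0.700

Rank s: 5, 4, 2, 1, 3
Rank t: 4, 3, 2, 1, 5
d = rank(s) − rank(t): 1, 1, 0, 0, -2; Σd² = 6
ρ = 1 − 6Σd² / [n(n²−1)] = 1 − 6×6 / (5×24) = 1 − 36/120 ≈ 0.700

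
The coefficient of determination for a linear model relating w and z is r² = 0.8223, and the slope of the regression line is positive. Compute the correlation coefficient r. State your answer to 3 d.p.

|r| = √0.8223 = 0.907
The association is positive, so r = 0.907.

0.907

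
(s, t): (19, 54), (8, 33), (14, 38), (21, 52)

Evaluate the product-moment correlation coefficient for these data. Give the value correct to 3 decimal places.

n = 4, Σs = 62, Σt = 177, Σs² = 1062, Σt² = 8153, Σst = 2914
nΣst − ΣsΣt = 11656 − 10974 = 682
nΣs² − (Σs)² = 4248 − 3844 = 404; nΣt² − (Σt)² = 32612 − 31329 = 1283
r = 682 / √(404 × 1283) = 682 / 719.9528 ≈ 0.947

0.947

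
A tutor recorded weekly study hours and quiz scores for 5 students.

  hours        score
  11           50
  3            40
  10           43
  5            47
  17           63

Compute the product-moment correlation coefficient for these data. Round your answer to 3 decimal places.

0.871

n = 5, Σx = 46, Σy = 243, Σx² = 544, Σy² = 12127, Σxy = 2406
nΣxy − ΣxΣy = 12030 − 11178 = 852
nΣx² − (Σx)² = 2720 − 2116 = 604; nΣy² − (Σy)² = 60635 − 59049 = 1586
r = 852 / √(604 × 1586) = 852 / 978.7461 ≈ 0.871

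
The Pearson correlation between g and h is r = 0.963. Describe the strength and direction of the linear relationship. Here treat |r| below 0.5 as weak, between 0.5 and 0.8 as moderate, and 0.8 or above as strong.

strong positive

r = 0.963 > 0 so the relationship is positive.
|r| = 0.963, which falls in the strong range.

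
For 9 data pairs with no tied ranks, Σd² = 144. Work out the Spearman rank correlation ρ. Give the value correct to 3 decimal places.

ρ = 1 − 6Σd² / [n(n²−1)] = 1 − 6×144 / (9×80)
  = 1 − 864/720 = 1 − 1.2000 ≈ -0.200

-0.200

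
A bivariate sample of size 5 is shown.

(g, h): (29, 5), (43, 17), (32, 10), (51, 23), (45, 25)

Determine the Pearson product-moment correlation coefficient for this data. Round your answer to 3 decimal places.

n = 5, Σg = 200, Σh = 80, Σg² = 8340, Σh² = 1568, Σgh = 3494
nΣgh − ΣgΣh = 17470 − 16000 = 1470
nΣg² − (Σg)² = 41700 − 40000 = 1700; nΣh² − (Σh)² = 7840 − 6400 = 1440
r = 1470 / √(1700 × 1440) = 1470 / 1564.6086 ≈ 0.940

0.940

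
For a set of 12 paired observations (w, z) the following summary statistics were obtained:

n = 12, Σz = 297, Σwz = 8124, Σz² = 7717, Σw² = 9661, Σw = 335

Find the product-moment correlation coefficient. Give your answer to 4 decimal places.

-0.4972

r = (nΣwz − ΣwΣz) / √[(nΣw² − (Σw)²)(nΣz² − (Σz)²)]
Numerator: 12×8124 − 335×297 = -2007
Denominator: √[(115932 − 112225)(92604 − 88209)] = √[3707 × 4395] = 4036.3678
r = -2007 / 4036.3678 ≈ -0.4972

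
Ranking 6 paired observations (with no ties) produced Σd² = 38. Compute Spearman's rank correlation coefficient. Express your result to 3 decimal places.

-0.086

ρ = 1 − 6Σd² / [n(n²−1)] = 1 − 6×38 / (6×35)
  = 1 − 228/210 = 1 − 1.0857 ≈ -0.086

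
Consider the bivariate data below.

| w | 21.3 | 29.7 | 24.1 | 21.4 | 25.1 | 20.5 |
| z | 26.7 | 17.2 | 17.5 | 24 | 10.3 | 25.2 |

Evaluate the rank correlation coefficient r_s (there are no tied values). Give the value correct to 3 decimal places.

Rank w: 2, 6, 4, 3, 5, 1
Rank z: 6, 2, 3, 4, 1, 5
d = rank(w) − rank(z): -4, 4, 1, -1, 4, -4; Σd² = 66
ρ = 1 − 6Σd² / [n(n²−1)] = 1 − 6×66 / (6×35) = 1 − 396/210 ≈ -0.886

-0.886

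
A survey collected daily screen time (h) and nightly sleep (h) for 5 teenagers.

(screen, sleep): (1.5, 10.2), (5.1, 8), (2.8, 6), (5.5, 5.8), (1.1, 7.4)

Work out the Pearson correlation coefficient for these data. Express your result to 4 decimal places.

n = 5, Σx = 16, Σy = 37.4, Σx² = 67.56, Σy² = 292.44, Σxy = 112.94
nΣxy − ΣxΣy = 564.7 − 598.4 = -33.7
nΣx² − (Σx)² = 337.8 − 256 = 81.8; nΣy² − (Σy)² = 1462.2 − 1398.76 = 63.44
r = -33.7 / √(81.8 × 63.44) = -33.7 / 72.0374 ≈ -0.4678

-0.4678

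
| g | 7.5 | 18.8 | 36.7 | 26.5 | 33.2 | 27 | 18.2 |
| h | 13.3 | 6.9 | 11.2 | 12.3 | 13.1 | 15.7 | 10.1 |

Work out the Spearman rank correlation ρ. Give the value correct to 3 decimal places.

0.107

Rank g: 1, 3, 7, 4, 6, 5, 2
Rank h: 6, 1, 3, 4, 5, 7, 2
d = rank(g) − rank(h): -5, 2, 4, 0, 1, -2, 0; Σd² = 50
ρ = 1 − 6Σd² / [n(n²−1)] = 1 − 6×50 / (7×48) = 1 − 300/336 ≈ 0.107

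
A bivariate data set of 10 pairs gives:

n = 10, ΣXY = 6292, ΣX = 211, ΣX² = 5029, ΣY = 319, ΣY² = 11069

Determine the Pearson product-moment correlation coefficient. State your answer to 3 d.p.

-0.612

r = (nΣXY − ΣXΣY) / √[(nΣX² − (ΣX)²)(nΣY² − (ΣY)²)]
Numerator: 10×6292 − 211×319 = -4389
Denominator: √[(50290 − 44521)(110690 − 101761)] = √[5769 × 8929] = 7177.1443
r = -4389 / 7177.1443 ≈ -0.612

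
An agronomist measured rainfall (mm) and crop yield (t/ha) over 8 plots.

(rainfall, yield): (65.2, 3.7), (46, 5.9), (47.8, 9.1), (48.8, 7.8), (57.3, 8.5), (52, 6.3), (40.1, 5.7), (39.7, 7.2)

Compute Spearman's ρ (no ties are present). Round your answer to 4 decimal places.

-0.0238

Rank rainfall: 8, 3, 4, 5, 7, 6, 2, 1
Rank yield: 1, 3, 8, 6, 7, 4, 2, 5
d = rank(rainfall) − rank(yield): 7, 0, -4, -1, 0, 2, 0, -4; Σd² = 86
ρ = 1 − 6Σd² / [n(n²−1)] = 1 − 6×86 / (8×63) = 1 − 516/504 ≈ -0.0238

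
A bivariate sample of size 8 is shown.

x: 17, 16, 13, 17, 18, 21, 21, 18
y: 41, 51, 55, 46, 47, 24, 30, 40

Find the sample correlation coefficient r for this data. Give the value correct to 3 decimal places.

-0.924

n = 8, Σx = 141, Σy = 334, Σx² = 2533, Σy² = 14708, Σxy = 5710
nΣxy − ΣxΣy = 45680 − 47094 = -1414
nΣx² − (Σx)² = 20264 − 19881 = 383; nΣy² − (Σy)² = 117664 − 111556 = 6108
r = -1414 / √(383 × 6108) = -1414 / 1529.4980 ≈ -0.924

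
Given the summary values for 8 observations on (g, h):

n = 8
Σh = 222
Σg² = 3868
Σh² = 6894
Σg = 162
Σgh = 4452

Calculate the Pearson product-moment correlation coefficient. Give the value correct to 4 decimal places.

r = (nΣgh − ΣgΣh) / √[(nΣg² − (Σg)²)(nΣh² − (Σh)²)]
Numerator: 8×4452 − 162×222 = -348
Denominator: √[(30944 − 26244)(55152 − 49284)] = √[4700 × 5868] = 5251.6283
r = -348 / 5251.6283 ≈ -0.0663

-0.0663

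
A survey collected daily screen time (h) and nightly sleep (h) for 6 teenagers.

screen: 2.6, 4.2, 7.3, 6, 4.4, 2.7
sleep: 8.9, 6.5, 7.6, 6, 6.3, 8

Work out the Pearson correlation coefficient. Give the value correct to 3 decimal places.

n = 6, Σx = 27.2, Σy = 43.3, Σx² = 140.34, Σy² = 318.91, Σxy = 191.24
nΣxy − ΣxΣy = 1147.44 − 1177.76 = -30.32
nΣx² − (Σx)² = 842.04 − 739.84 = 102.2; nΣy² − (Σy)² = 1913.46 − 1874.89 = 38.57
r = -30.32 / √(102.2 × 38.57) = -30.32 / 62.7842 ≈ -0.483

-0.483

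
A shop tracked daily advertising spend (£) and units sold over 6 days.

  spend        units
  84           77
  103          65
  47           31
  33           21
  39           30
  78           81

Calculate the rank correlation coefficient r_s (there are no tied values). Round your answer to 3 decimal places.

0.771

Rank spend: 5, 6, 3, 1, 2, 4
Rank units: 5, 4, 3, 1, 2, 6
d = rank(spend) − rank(units): 0, 2, 0, 0, 0, -2; Σd² = 8
ρ = 1 − 6Σd² / [n(n²−1)] = 1 − 6×8 / (6×35) = 1 − 48/210 ≈ 0.771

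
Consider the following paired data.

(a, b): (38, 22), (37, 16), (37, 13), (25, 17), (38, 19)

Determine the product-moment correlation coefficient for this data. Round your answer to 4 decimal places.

0.1458

n = 5, Σa = 175, Σb = 87, Σa² = 6251, Σb² = 1559, Σab = 3056
nΣab − ΣaΣb = 15280 − 15225 = 55
nΣa² − (Σa)² = 31255 − 30625 = 630; nΣb² − (Σb)² = 7795 − 7569 = 226
r = 55 / √(630 × 226) = 55 / 377.3327 ≈ 0.1458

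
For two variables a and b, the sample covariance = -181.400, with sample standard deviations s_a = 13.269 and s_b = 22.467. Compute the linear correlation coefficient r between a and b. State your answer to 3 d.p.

r = Cov(a,b) / (s_a · s_b) = -181.400 / (13.269 × 22.467)
  = -181.400 / 298.1146 ≈ -0.608

-0.608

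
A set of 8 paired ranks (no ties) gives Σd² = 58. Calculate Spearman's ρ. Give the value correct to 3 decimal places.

ρ = 1 − 6Σd² / [n(n²−1)] = 1 − 6×58 / (8×63)
  = 1 − 348/504 = 1 − 0.6905 ≈ 0.310

0.310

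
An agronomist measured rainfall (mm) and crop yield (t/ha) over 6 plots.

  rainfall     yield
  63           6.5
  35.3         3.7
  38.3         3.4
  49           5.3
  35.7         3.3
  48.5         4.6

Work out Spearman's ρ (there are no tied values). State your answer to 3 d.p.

Rank rainfall: 6, 1, 3, 5, 2, 4
Rank yield: 6, 3, 2, 5, 1, 4
d = rank(rainfall) − rank(yield): 0, -2, 1, 0, 1, 0; Σd² = 6
ρ = 1 − 6Σd² / [n(n²−1)] = 1 − 6×6 / (6×35) = 1 − 36/210 ≈ 0.829

0.829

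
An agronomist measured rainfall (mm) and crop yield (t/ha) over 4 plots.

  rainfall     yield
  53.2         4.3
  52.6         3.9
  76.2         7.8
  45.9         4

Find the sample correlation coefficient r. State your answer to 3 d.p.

n = 4, Σx = 227.9, Σy = 20, Σx² = 13510.25, Σy² = 110.54, Σxy = 1211.86
nΣxy − ΣxΣy = 4847.44 − 4558 = 289.44
nΣx² − (Σx)² = 54041 − 51938.41 = 2102.59; nΣy² − (Σy)² = 442.16 − 400 = 42.16
r = 289.44 / √(2102.59 × 42.16) = 289.44 / 297.7334 ≈ 0.972

0.972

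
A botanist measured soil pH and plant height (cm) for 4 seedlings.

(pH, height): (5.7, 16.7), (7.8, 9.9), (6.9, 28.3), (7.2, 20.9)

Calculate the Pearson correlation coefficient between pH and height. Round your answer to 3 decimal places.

-0.238

n = 4, Σx = 27.6, Σy = 75.8, Σx² = 192.78, Σy² = 1614.6, Σxy = 518.16
nΣxy − ΣxΣy = 2072.64 − 2092.08 = -19.44
nΣx² − (Σx)² = 771.12 − 761.76 = 9.36; nΣy² − (Σy)² = 6458.4 − 5745.64 = 712.76
r = -19.44 / √(9.36 × 712.76) = -19.44 / 81.6788 ≈ -0.238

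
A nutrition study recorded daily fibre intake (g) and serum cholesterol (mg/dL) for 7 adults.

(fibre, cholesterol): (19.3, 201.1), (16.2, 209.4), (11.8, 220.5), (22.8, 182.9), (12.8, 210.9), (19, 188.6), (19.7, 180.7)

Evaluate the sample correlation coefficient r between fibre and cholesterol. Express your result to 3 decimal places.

-0.899

n = 7, Σx = 121.6, Σy = 1394.1, Σx² = 2206.94, Σy² = 279063.49, Σxy = 23888.24
nΣxy − ΣxΣy = 167217.68 − 169522.56 = -2304.88
nΣx² − (Σx)² = 15448.58 − 14786.56 = 662.02; nΣy² − (Σy)² = 1953444.43 − 1943514.81 = 9929.62
r = -2304.88 / √(662.02 × 9929.62) = -2304.88 / 2563.9046 ≈ -0.899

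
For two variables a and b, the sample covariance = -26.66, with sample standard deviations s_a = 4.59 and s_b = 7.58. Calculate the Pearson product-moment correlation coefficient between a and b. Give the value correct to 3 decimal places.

-0.766

r = Cov(a,b) / (s_a · s_b) = -26.66 / (4.59 × 7.58)
  = -26.66 / 34.7922 ≈ -0.766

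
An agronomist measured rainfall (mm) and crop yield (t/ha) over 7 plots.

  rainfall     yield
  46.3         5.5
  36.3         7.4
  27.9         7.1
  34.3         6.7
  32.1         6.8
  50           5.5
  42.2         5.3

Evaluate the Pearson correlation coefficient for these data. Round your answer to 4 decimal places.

n = 7, Σx = 269.1, Σy = 44.3, Σx² = 10727.53, Σy² = 284.89, Σxy = 1668.11
nΣxy − ΣxΣy = 11676.77 − 11921.13 = -244.36
nΣx² − (Σx)² = 75092.71 − 72414.81 = 2677.9; nΣy² − (Σy)² = 1994.23 − 1962.49 = 31.74
r = -244.36 / √(2677.9 × 31.74) = -244.36 / 291.5417 ≈ -0.8382

-0.8382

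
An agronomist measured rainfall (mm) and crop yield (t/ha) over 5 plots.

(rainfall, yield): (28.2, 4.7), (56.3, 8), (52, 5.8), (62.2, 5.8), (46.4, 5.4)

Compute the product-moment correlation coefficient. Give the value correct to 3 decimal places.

0.622

n = 5, Σx = 245.1, Σy = 29.7, Σx² = 12690.73, Σy² = 182.53, Σxy = 1495.86
nΣxy − ΣxΣy = 7479.3 − 7279.47 = 199.83
nΣx² − (Σx)² = 63453.65 − 60074.01 = 3379.64; nΣy² − (Σy)² = 912.65 − 882.09 = 30.56
r = 199.83 / √(3379.64 × 30.56) = 199.83 / 321.3749 ≈ 0.622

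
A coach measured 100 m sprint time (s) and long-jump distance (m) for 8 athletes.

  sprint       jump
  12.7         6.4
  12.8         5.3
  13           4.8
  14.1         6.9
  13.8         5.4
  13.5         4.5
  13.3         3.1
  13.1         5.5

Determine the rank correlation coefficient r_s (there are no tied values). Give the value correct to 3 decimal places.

0.048

Rank sprint: 1, 2, 3, 8, 7, 6, 5, 4
Rank jump: 7, 4, 3, 8, 5, 2, 1, 6
d = rank(sprint) − rank(jump): -6, -2, 0, 0, 2, 4, 4, -2; Σd² = 80
ρ = 1 − 6Σd² / [n(n²−1)] = 1 − 6×80 / (8×63) = 1 − 480/504 ≈ 0.048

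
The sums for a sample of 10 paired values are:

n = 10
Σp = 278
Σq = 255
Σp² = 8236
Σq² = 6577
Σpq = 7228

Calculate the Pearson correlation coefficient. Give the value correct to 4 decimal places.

0.7148

r = (nΣpq − ΣpΣq) / √[(nΣp² − (Σp)²)(nΣq² − (Σq)²)]
Numerator: 10×7228 − 278×255 = 1390
Denominator: √[(82360 − 77284)(65770 − 65025)] = √[5076 × 745] = 1944.6388
r = 1390 / 1944.6388 ≈ 0.7148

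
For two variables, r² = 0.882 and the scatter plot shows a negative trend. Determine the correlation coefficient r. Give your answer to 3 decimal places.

-0.939

|r| = √0.882 = 0.939
The association is negative, so r = −0.939.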